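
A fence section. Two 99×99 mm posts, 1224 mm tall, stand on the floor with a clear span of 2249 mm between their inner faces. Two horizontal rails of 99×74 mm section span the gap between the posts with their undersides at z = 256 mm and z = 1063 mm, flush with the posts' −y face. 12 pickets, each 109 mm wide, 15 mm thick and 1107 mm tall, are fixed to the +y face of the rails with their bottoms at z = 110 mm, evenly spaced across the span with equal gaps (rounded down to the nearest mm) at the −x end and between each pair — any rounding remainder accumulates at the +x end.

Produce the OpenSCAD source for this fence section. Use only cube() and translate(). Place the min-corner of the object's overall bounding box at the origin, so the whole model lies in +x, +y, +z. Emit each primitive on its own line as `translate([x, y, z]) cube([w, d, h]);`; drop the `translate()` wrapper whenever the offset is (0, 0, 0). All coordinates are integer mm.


cube([99, 99, 1224]);
translate([2348, 0, 0]) cube([99, 99, 1224]);
translate([99, 0, 256]) cube([2249, 99, 74]);
translate([99, 0, 1063]) cube([2249, 99, 74]);
translate([171, 99, 110]) cube([109, 15, 1107]);
translate([352, 99, 110]) cube([109, 15, 1107]);
translate([533, 99, 110]) cube([109, 15, 1107]);
translate([714, 99, 110]) cube([109, 15, 1107]);
translate([895, 99, 110]) cube([109, 15, 1107]);
translate([1076, 99, 110]) cube([109, 15, 1107]);
translate([1257, 99, 110]) cube([109, 15, 1107]);
translate([1438, 99, 110]) cube([109, 15, 1107]);
translate([1619, 99, 110]) cube([109, 15, 1107]);
translate([1800, 99, 110]) cube([109, 15, 1107]);
translate([1981, 99, 110]) cube([109, 15, 1107]);
translate([2162, 99, 110]) cube([109, 15, 1107]);


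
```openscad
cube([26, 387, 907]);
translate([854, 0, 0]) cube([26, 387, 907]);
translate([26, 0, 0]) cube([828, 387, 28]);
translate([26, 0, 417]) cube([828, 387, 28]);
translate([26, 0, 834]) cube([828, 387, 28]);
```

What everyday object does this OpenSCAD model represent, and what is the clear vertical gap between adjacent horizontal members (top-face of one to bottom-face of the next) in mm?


A bookshelf. The clear shelf gap is 389 mm.

Two tall side panels with 3 horizontal boards between them — a bookshelf. The first two shelf undersides are at z = 0 and z = 417; with shelf thickness 28, the clear gap is 417 − 0 − 28 = 389 mm.


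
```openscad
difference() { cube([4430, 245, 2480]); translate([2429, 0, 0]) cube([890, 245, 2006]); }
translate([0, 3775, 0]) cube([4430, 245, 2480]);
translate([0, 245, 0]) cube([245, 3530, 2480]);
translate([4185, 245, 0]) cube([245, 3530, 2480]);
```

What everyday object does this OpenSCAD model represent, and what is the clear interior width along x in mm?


A single room. The interior width is 3940 mm.

Four walls enclosing a rectangle with a door in the front wall — a room. Outside width 4430 minus two 245 mm walls gives 3940 mm.


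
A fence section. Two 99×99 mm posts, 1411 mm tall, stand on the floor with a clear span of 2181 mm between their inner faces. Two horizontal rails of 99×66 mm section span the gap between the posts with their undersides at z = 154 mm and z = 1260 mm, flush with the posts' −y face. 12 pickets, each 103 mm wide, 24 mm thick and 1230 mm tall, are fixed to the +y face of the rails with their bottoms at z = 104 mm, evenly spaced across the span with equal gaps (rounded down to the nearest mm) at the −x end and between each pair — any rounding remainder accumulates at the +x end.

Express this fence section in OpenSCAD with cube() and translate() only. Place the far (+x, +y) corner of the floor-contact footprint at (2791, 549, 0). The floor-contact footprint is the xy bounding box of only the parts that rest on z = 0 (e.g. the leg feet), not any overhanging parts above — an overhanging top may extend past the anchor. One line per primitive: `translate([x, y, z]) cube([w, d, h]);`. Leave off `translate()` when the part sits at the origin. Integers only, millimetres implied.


translate([412, 450, 0]) cube([99, 99, 1411]);
translate([2692, 450, 0]) cube([99, 99, 1411]);
translate([511, 450, 154]) cube([2181, 99, 66]);
translate([511, 450, 1260]) cube([2181, 99, 66]);
translate([583, 549, 104]) cube([103, 24, 1230]);
translate([758, 549, 104]) cube([103, 24, 1230]);
translate([933, 549, 104]) cube([103, 24, 1230]);
translate([1108, 549, 104]) cube([103, 24, 1230]);
translate([1283, 549, 104]) cube([103, 24, 1230]);
translate([1458, 549, 104]) cube([103, 24, 1230]);
translate([1633, 549, 104]) cube([103, 24, 1230]);
translate([1808, 549, 104]) cube([103, 24, 1230]);
translate([1983, 549, 104]) cube([103, 24, 1230]);
translate([2158, 549, 104]) cube([103, 24, 1230]);
translate([2333, 549, 104]) cube([103, 24, 1230]);
translate([2508, 549, 104]) cube([103, 24, 1230]);


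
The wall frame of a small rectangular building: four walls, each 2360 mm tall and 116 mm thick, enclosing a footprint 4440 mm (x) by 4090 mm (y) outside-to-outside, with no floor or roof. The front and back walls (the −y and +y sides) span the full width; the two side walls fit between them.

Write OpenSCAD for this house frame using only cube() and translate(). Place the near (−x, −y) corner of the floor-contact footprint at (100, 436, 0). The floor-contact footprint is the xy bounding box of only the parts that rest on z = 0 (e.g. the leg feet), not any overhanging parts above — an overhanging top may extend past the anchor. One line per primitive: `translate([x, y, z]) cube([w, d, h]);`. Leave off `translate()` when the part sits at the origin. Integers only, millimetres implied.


translate([100, 436, 0]) cube([4440, 116, 2360]);
translate([100, 4410, 0]) cube([4440, 116, 2360]);
translate([100, 552, 0]) cube([116, 3858, 2360]);
translate([4424, 552, 0]) cube([116, 3858, 2360]);


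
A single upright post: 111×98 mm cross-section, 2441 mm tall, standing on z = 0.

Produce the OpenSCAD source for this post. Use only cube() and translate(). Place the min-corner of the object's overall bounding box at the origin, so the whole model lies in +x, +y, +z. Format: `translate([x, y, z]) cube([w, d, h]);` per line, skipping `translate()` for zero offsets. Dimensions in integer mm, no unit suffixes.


cube([111, 98, 2441]);


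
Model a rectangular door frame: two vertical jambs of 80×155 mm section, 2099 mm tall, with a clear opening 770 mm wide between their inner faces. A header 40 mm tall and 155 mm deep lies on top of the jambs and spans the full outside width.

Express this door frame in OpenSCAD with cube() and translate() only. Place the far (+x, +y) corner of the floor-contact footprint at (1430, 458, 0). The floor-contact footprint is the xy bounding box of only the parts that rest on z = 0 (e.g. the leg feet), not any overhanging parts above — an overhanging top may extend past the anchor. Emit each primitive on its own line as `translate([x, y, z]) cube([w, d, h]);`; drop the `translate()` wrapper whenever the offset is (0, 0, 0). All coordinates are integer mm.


translate([500, 303, 0]) cube([80, 155, 2099]);
translate([1350, 303, 0]) cube([80, 155, 2099]);
translate([500, 303, 2099]) cube([930, 155, 40]);


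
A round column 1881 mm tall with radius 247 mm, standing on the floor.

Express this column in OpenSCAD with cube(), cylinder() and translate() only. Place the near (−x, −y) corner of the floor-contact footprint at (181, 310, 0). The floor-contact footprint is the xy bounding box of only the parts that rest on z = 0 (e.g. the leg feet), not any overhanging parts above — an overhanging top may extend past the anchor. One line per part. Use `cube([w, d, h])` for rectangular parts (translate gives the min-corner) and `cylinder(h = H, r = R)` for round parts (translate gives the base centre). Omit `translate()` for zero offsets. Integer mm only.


translate([428, 557, 0]) cylinder(h = 1881, r = 247);


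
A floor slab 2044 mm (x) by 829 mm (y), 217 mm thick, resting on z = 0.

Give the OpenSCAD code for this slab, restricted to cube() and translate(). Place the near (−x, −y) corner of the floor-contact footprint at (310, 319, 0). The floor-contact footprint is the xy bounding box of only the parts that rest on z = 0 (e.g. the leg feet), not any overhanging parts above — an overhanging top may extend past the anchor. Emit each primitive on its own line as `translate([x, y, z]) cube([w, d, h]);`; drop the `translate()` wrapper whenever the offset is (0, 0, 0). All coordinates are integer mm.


translate([310, 319, 0]) cube([2044, 829, 217]);


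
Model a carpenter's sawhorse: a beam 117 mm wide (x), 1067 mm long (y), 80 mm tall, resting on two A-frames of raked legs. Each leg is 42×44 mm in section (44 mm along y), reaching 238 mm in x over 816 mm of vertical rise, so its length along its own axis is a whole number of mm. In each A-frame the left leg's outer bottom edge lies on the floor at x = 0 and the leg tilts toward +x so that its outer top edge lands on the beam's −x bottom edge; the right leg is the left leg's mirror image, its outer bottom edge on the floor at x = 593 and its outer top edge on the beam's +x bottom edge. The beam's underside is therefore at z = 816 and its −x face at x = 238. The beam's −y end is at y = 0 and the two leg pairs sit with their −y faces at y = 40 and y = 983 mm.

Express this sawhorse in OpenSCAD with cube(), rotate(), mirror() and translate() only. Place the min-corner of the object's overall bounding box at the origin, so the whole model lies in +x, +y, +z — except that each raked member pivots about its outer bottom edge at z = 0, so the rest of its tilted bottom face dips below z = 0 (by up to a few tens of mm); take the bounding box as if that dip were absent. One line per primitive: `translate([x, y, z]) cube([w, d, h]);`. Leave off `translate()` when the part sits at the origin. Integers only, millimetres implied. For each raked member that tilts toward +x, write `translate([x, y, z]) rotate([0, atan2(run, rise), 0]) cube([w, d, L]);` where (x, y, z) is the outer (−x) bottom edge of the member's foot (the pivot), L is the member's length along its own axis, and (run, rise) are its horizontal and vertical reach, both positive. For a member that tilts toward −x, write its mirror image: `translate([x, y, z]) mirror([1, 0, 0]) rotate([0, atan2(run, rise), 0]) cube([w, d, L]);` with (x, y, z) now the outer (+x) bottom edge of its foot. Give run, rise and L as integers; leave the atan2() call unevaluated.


translate([238, 0, 816]) cube([117, 1067, 80]);
translate([0, 40, 0]) rotate([0, atan2(238, 816), 0]) cube([42, 44, 850]);
translate([593, 40, 0]) mirror([1, 0, 0]) rotate([0, atan2(238, 816), 0]) cube([42, 44, 850]);
translate([0, 983, 0]) rotate([0, atan2(238, 816), 0]) cube([42, 44, 850]);
translate([593, 983, 0]) mirror([1, 0, 0]) rotate([0, atan2(238, 816), 0]) cube([42, 44, 850]);


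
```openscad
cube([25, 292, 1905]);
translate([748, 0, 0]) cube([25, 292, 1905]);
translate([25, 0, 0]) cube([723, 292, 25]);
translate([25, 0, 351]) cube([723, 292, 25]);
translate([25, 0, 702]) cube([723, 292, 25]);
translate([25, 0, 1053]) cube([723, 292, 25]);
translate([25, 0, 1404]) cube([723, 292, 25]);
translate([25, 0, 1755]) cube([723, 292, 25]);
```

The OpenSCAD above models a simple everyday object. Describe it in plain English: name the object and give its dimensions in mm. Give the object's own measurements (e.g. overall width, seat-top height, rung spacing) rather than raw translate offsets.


An open bookshelf. Two side panels, each 25 mm thick, 292 mm deep and 1905 mm tall, stand 773 mm apart (outside-to-outside). Between them sit 6 shelves, each 25 mm thick and 292 mm deep, spanning the full gap between the sides. The bottom shelf rests on the floor (its underside at z = 0) and the clear gap between one shelf's top and the next shelf's underside is 326 mm.


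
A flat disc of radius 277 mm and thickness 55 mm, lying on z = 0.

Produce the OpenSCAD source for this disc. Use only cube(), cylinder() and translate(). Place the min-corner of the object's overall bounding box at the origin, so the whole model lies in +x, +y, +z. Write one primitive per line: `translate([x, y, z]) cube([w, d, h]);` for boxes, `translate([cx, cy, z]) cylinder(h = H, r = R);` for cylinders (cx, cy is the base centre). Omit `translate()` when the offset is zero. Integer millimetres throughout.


translate([277, 277, 0]) cylinder(h = 55, r = 277);


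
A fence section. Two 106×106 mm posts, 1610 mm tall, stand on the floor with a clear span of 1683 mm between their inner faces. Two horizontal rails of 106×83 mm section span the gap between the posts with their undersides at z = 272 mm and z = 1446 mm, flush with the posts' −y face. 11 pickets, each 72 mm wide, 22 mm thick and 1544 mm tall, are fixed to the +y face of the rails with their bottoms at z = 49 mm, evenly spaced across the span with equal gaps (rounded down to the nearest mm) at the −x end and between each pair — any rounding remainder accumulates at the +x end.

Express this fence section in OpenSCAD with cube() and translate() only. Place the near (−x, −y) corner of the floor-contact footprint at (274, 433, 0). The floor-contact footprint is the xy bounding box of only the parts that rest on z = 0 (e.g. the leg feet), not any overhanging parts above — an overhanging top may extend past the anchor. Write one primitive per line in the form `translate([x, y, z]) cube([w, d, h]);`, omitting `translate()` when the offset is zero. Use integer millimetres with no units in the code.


translate([274, 433, 0]) cube([106, 106, 1610]);
translate([2063, 433, 0]) cube([106, 106, 1610]);
translate([380, 433, 272]) cube([1683, 106, 83]);
translate([380, 433, 1446]) cube([1683, 106, 83]);
translate([454, 539, 49]) cube([72, 22, 1544]);
translate([600, 539, 49]) cube([72, 22, 1544]);
translate([746, 539, 49]) cube([72, 22, 1544]);
translate([892, 539, 49]) cube([72, 22, 1544]);
translate([1038, 539, 49]) cube([72, 22, 1544]);
translate([1184, 539, 49]) cube([72, 22, 1544]);
translate([1330, 539, 49]) cube([72, 22, 1544]);
translate([1476, 539, 49]) cube([72, 22, 1544]);
translate([1622, 539, 49]) cube([72, 22, 1544]);
translate([1768, 539, 49]) cube([72, 22, 1544]);
translate([1914, 539, 49]) cube([72, 22, 1544]);


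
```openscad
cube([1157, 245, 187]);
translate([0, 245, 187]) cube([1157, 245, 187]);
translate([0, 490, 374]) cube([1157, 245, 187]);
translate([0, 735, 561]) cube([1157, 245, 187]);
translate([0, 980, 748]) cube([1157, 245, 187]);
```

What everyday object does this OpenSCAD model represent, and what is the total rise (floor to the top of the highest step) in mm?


A staircase. The total rise is 935 mm.

5 identical blocks, each offset up and back from the previous — a staircase. Each step is 187 mm tall and there are 5 of them, so the total rise is 5 × 187 = 935 mm.


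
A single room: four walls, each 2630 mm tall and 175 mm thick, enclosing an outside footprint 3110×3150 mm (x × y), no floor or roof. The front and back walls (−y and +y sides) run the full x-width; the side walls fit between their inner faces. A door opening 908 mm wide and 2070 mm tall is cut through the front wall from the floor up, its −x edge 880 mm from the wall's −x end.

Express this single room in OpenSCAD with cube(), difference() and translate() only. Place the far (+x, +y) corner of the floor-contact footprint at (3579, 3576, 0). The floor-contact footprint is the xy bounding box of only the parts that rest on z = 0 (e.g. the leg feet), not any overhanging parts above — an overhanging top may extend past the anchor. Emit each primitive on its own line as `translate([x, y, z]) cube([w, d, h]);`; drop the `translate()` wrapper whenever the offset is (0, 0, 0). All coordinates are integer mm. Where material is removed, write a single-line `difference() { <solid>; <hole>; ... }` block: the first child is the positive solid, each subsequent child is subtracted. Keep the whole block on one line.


difference() { translate([469, 426, 0]) cube([3110, 175, 2630]); translate([1349, 426, 0]) cube([908, 175, 2070]); }
translate([469, 3401, 0]) cube([3110, 175, 2630]);
translate([469, 601, 0]) cube([175, 2800, 2630]);
translate([3404, 601, 0]) cube([175, 2800, 2630]);


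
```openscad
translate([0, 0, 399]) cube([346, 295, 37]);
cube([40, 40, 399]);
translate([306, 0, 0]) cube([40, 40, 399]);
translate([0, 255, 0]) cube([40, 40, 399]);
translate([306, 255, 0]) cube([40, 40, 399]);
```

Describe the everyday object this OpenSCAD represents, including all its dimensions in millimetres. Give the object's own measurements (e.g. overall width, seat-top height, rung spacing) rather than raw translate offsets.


A simple wooden stool: a rectangular seat 346 mm (x) by 295 mm (y), 37 mm thick, top face at z = 436 mm, on four square legs, each 40×40 mm in cross-section. The legs rest on z = 0, each flush with a corner of the seat.


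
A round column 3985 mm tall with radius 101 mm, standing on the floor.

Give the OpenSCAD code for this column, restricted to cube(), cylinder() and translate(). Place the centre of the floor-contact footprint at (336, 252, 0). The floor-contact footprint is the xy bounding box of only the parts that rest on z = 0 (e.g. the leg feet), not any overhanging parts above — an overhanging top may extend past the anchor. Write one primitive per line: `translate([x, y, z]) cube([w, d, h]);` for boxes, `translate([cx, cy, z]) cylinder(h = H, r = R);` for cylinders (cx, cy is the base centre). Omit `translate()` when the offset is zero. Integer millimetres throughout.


translate([336, 252, 0]) cylinder(h = 3985, r = 101);


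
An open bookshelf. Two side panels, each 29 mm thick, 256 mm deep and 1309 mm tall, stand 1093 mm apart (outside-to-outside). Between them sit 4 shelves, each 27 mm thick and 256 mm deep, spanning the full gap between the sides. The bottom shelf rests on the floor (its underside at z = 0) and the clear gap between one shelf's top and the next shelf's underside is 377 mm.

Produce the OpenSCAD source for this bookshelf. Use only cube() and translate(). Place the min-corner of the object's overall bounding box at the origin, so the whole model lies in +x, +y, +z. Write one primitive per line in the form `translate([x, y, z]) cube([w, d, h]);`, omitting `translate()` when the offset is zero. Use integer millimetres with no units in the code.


cube([29, 256, 1309]);
translate([1064, 0, 0]) cube([29, 256, 1309]);
translate([29, 0, 0]) cube([1035, 256, 27]);
translate([29, 0, 404]) cube([1035, 256, 27]);
translate([29, 0, 808]) cube([1035, 256, 27]);
translate([29, 0, 1212]) cube([1035, 256, 27]);


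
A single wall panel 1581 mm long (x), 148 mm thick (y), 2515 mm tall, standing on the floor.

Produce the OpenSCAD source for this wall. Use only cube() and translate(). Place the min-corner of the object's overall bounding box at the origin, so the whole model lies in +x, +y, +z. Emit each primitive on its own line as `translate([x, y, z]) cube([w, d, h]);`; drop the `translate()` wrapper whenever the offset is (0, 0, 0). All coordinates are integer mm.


cube([1581, 148, 2515]);


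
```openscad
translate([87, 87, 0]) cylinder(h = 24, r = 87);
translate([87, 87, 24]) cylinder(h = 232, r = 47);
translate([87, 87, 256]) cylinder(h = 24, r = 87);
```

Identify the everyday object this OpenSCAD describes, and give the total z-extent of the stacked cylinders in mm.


A spool. The overall height is 280 mm.

Three coaxial cylinders, large–small–large — a spool. Two 24 mm flanges and a 232 mm core give 24 + 232 + 24 = 280 mm.


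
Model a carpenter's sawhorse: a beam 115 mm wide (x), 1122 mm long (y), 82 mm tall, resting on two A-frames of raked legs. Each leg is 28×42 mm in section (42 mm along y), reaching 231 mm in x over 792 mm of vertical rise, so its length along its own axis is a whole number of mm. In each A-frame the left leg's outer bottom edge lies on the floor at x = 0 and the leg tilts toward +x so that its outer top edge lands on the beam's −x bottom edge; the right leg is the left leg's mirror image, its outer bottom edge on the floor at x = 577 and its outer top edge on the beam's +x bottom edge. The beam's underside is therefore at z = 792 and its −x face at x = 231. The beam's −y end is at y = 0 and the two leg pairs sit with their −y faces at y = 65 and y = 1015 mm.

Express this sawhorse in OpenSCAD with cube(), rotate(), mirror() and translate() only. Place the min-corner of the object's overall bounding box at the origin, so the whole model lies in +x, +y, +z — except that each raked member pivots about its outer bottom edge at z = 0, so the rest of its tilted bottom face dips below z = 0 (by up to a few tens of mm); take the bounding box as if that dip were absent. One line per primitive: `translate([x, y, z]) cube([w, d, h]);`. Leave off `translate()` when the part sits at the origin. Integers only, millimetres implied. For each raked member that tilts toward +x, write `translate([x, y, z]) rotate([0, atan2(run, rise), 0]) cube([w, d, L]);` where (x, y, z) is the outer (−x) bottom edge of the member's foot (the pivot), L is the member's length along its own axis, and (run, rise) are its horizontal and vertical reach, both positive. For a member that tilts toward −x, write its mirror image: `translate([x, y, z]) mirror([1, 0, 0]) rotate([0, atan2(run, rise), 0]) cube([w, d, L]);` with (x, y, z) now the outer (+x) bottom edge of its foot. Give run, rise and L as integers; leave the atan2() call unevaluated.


// leg length = √(231² + 792²) = 825
// right-leg outer foot x = 2·231 + 115 = 577
// beam min-corner = (231, 0, 792)
translate([231, 0, 792]) cube([115, 1122, 82]);
translate([0, 65, 0]) rotate([0, atan2(231, 792), 0]) cube([28, 42, 825]);
translate([577, 65, 0]) mirror([1, 0, 0]) rotate([0, atan2(231, 792), 0]) cube([28, 42, 825]);
translate([0, 1015, 0]) rotate([0, atan2(231, 792), 0]) cube([28, 42, 825]);
translate([577, 1015, 0]) mirror([1, 0, 0]) rotate([0, atan2(231, 792), 0]) cube([28, 42, 825]);


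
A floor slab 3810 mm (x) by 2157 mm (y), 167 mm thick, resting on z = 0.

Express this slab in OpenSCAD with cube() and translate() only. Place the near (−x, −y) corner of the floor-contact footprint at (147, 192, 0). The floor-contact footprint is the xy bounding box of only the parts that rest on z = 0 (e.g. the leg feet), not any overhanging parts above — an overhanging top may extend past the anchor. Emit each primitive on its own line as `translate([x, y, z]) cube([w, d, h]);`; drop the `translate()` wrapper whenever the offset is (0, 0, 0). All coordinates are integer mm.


translate([147, 192, 0]) cube([3810, 2157, 167]);


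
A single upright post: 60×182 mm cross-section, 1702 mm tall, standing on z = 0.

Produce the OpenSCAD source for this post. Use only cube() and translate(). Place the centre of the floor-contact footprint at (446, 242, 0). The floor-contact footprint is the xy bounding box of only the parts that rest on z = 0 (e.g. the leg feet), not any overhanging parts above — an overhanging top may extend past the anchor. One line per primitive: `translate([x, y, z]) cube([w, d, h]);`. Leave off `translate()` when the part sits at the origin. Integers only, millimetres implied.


translate([416, 151, 0]) cube([60, 182, 1702]);


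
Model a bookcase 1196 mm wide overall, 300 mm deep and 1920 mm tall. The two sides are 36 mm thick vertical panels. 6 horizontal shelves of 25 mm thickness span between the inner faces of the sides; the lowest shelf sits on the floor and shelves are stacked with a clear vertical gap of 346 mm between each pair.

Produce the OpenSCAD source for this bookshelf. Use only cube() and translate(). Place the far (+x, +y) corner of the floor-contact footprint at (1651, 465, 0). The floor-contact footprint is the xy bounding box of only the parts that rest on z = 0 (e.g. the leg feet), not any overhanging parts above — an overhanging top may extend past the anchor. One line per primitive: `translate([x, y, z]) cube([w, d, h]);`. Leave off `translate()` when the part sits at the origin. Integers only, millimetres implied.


translate([455, 165, 0]) cube([36, 300, 1920]);
translate([1615, 165, 0]) cube([36, 300, 1920]);
translate([491, 165, 0]) cube([1124, 300, 25]);
translate([491, 165, 371]) cube([1124, 300, 25]);
translate([491, 165, 742]) cube([1124, 300, 25]);
translate([491, 165, 1113]) cube([1124, 300, 25]);
translate([491, 165, 1484]) cube([1124, 300, 25]);
translate([491, 165, 1855]) cube([1124, 300, 25]);


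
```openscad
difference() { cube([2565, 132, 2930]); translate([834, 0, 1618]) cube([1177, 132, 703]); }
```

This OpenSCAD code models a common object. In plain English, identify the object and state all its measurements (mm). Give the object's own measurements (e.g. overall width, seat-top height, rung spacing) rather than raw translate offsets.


A wall 2565 mm long (x), 132 mm thick (y), 2930 mm tall, with a rectangular window opening cut through it. The opening is 1177 mm wide and 703 mm tall; its sill is at z = 1618 mm and its near (−x) edge is 834 mm from the wall's −x end. The opening passes through the full wall thickness.


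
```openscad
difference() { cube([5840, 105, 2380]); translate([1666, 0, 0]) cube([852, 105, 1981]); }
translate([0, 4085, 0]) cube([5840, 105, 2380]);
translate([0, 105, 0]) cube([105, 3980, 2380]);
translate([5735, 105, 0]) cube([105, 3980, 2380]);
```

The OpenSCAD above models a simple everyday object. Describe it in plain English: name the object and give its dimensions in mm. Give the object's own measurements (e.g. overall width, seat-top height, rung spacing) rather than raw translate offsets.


A single room: four walls, each 2380 mm tall and 105 mm thick, enclosing an outside footprint 5840×4190 mm (x × y), no floor or roof. The front and back walls (−y and +y sides) run the full x-width; the side walls fit between their inner faces. A door opening 852 mm wide and 1981 mm tall is cut through the front wall from the floor up, its −x edge 1666 mm from the wall's −x end.


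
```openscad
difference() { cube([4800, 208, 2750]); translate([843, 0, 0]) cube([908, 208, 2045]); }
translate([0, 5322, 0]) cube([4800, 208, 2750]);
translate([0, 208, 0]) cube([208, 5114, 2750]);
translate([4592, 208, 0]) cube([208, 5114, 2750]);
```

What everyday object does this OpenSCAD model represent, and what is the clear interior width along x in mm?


A single room. The interior width is 4384 mm.

Four walls enclosing a rectangle with a door in the front wall — a room. Outside width 4800 minus two 208 mm walls gives 4384 mm.


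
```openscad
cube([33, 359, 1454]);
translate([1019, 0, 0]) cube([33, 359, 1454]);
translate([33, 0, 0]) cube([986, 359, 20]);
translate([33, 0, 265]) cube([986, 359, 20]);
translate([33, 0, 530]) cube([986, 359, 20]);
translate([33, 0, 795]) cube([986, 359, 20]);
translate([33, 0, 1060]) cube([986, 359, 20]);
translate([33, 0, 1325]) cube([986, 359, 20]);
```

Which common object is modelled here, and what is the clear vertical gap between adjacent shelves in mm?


A bookshelf. The clear shelf gap is 245 mm.

Two tall side panels with 6 horizontal boards between them — a bookshelf. The first two shelf undersides are at z = 0 and z = 265; with shelf thickness 20, the clear gap is 265 − 0 − 20 = 245 mm.


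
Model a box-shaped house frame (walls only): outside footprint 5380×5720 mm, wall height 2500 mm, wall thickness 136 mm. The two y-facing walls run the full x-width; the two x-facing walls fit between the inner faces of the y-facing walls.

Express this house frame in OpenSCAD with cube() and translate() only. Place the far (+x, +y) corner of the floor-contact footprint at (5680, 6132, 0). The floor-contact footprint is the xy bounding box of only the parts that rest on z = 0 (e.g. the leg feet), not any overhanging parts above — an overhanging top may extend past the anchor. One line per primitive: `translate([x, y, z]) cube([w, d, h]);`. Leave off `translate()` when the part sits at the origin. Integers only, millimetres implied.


translate([300, 412, 0]) cube([5380, 136, 2500]);
translate([300, 5996, 0]) cube([5380, 136, 2500]);
translate([300, 548, 0]) cube([136, 5448, 2500]);
translate([5544, 548, 0]) cube([136, 5448, 2500]);


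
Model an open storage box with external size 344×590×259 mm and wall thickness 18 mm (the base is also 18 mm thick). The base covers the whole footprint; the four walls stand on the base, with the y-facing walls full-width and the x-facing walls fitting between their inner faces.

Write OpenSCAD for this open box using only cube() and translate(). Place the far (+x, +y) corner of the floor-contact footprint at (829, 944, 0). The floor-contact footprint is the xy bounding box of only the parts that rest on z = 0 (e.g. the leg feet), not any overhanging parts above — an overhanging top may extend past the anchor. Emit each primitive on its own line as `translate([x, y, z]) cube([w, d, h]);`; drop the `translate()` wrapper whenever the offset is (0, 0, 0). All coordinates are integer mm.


translate([485, 354, 0]) cube([344, 590, 18]);
translate([485, 354, 18]) cube([344, 18, 241]);
translate([485, 926, 18]) cube([344, 18, 241]);
translate([485, 372, 18]) cube([18, 554, 241]);
translate([811, 372, 18]) cube([18, 554, 241]);


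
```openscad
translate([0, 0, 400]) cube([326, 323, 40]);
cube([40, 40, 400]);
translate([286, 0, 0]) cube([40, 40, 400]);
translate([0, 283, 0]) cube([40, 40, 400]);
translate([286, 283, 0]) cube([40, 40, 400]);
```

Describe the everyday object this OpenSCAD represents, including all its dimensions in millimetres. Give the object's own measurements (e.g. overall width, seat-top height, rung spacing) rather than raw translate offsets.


A simple wooden stool: a rectangular seat 326 mm (x) by 323 mm (y), 40 mm thick, top face at z = 440 mm, on four square legs, each 40×40 mm in cross-section. The legs rest on z = 0, each flush with a corner of the seat.


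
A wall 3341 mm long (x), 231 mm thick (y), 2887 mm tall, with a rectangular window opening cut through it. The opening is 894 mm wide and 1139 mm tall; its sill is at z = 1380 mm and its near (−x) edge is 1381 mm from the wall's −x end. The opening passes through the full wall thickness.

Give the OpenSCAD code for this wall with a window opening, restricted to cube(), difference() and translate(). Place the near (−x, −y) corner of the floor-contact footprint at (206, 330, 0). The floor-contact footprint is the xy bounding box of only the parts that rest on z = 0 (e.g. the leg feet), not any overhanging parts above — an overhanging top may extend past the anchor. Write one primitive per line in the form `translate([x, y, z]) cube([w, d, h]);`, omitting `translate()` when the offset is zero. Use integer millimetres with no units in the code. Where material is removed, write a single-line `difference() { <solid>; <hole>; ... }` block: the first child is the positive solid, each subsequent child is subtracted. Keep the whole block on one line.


difference() { translate([206, 330, 0]) cube([3341, 231, 2887]); translate([1587, 330, 1380]) cube([894, 231, 1139]); }


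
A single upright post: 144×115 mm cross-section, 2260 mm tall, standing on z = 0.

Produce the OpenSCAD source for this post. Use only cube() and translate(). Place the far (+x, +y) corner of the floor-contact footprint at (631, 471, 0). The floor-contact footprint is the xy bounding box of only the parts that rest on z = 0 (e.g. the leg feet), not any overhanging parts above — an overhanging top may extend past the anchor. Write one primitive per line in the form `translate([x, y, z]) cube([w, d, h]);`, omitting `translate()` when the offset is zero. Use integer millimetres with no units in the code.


translate([487, 356, 0]) cube([144, 115, 2260]);


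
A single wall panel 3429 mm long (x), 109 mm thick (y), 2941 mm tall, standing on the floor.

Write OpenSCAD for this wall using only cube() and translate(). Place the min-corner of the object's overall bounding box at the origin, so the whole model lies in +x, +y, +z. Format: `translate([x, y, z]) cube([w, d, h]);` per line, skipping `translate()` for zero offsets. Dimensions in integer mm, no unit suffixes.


cube([3429, 109, 2941]);


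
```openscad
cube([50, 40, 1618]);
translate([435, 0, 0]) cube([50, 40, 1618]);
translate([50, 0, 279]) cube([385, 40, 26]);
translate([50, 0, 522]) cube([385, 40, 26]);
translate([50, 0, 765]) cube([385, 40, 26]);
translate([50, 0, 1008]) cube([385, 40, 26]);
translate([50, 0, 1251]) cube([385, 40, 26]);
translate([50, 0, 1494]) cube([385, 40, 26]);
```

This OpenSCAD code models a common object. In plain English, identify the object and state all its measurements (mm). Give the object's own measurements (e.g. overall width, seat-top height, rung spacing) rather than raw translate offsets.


A straight ladder. Two 50×40 mm vertical rails, 1618 mm tall, stand 485 mm apart (outside-to-outside) with their front faces coplanar on the −y side. 6 rungs, each 40 mm deep and 26 mm tall, span between the inner faces of the rails, front faces flush with the rails. The lowest rung's underside is at z = 279 mm and rungs are spaced 243 mm apart (underside to underside).


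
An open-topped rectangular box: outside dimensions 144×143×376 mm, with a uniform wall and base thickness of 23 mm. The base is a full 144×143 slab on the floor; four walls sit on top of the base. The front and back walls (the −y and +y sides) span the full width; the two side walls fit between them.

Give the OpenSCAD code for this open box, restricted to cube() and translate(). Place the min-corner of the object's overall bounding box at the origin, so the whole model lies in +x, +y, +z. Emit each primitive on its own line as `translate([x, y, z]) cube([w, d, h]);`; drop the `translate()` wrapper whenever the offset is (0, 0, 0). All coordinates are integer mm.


cube([144, 143, 23]);
translate([0, 0, 23]) cube([144, 23, 353]);
translate([0, 120, 23]) cube([144, 23, 353]);
translate([0, 23, 23]) cube([23, 97, 353]);
translate([121, 23, 23]) cube([23, 97, 353]);


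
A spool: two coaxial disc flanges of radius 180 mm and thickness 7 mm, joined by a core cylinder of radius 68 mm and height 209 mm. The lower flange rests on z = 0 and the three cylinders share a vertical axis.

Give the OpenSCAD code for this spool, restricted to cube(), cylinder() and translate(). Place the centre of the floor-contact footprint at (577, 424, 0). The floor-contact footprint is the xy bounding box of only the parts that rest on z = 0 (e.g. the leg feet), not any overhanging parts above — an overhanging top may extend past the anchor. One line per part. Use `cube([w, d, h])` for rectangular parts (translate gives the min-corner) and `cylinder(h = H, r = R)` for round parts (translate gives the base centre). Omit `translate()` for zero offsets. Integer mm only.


translate([577, 424, 0]) cylinder(h = 7, r = 180);
translate([577, 424, 7]) cylinder(h = 209, r = 68);
translate([577, 424, 216]) cylinder(h = 7, r = 180);


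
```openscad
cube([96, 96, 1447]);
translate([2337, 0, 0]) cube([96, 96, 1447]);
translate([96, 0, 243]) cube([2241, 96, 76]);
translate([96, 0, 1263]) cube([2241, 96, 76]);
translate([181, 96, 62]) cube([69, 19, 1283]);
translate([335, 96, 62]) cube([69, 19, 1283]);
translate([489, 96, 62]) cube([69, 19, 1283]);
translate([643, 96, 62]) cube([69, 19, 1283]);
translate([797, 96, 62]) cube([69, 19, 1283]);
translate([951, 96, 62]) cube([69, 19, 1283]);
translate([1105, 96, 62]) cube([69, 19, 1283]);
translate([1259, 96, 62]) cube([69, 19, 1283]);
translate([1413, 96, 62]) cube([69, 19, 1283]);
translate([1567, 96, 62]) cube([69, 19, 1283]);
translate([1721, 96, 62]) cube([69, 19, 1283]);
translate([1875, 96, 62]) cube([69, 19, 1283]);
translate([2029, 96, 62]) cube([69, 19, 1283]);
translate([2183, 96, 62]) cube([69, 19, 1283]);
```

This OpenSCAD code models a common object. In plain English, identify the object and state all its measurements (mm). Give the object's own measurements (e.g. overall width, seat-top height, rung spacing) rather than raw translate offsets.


A fence section. Two 96×96 mm posts, 1447 mm tall, stand on the floor with a clear span of 2241 mm between their inner faces. Two horizontal rails of 96×76 mm section span the gap between the posts with their undersides at z = 243 mm and z = 1263 mm, flush with the posts' −y face. 14 pickets, each 69 mm wide, 19 mm thick and 1283 mm tall, are fixed to the +y face of the rails with their bottoms at z = 62 mm, spaced across the span with a 85 mm gap after the −x post and between neighbouring pickets and before the +x post.


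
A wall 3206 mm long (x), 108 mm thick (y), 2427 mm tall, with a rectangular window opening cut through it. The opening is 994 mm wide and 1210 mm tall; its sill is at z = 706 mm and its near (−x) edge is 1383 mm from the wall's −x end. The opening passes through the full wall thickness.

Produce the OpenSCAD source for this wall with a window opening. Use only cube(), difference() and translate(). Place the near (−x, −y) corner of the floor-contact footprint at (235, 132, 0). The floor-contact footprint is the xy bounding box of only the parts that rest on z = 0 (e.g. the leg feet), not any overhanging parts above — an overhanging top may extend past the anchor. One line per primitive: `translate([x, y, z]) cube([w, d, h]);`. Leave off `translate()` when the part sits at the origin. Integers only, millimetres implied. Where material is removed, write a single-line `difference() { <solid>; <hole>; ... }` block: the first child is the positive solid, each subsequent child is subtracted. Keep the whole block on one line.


difference() { translate([235, 132, 0]) cube([3206, 108, 2427]); translate([1618, 132, 706]) cube([994, 108, 1210]); }


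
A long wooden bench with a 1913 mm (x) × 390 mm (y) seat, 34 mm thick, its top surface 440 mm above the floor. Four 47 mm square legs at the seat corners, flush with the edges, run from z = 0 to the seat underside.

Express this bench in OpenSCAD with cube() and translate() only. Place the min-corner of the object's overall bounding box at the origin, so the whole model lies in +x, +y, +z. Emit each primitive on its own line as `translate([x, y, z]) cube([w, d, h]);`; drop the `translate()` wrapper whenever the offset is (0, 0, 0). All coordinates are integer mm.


translate([0, 0, 406]) cube([1913, 390, 34]);
cube([47, 47, 406]);
translate([0, 343, 0]) cube([47, 47, 406]);
translate([1866, 0, 0]) cube([47, 47, 406]);
translate([1866, 343, 0]) cube([47, 47, 406]);


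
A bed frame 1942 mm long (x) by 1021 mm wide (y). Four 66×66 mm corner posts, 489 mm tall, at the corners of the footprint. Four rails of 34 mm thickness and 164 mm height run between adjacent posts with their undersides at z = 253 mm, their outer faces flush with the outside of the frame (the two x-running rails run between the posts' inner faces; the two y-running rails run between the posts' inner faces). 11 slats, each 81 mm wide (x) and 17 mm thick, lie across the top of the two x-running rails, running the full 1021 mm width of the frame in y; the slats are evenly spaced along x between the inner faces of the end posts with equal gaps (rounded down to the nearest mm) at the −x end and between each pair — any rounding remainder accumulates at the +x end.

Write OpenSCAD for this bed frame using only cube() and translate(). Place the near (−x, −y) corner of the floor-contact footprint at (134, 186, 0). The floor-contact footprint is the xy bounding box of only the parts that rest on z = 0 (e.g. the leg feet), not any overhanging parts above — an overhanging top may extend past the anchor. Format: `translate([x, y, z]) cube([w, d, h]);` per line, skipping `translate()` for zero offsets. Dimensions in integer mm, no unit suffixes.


// slat z = rail_z + rail_h = 253 + 164 = 417
// slat gap = ⌊(1810 − 11·81) / 12⌋ = 76
translate([134, 186, 0]) cube([66, 66, 489]);
translate([134, 1141, 0]) cube([66, 66, 489]);
translate([2010, 186, 0]) cube([66, 66, 489]);
translate([2010, 1141, 0]) cube([66, 66, 489]);
translate([200, 186, 253]) cube([1810, 34, 164]);
translate([200, 1173, 253]) cube([1810, 34, 164]);
translate([134, 252, 253]) cube([34, 889, 164]);
translate([2042, 252, 253]) cube([34, 889, 164]);
translate([276, 186, 417]) cube([81, 1021, 17]);
translate([433, 186, 417]) cube([81, 1021, 17]);
translate([590, 186, 417]) cube([81, 1021, 17]);
translate([747, 186, 417]) cube([81, 1021, 17]);
translate([904, 186, 417]) cube([81, 1021, 17]);
translate([1061, 186, 417]) cube([81, 1021, 17]);
translate([1218, 186, 417]) cube([81, 1021, 17]);
translate([1375, 186, 417]) cube([81, 1021, 17]);
translate([1532, 186, 417]) cube([81, 1021, 17]);
translate([1689, 186, 417]) cube([81, 1021, 17]);
translate([1846, 186, 417]) cube([81, 1021, 17]);
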